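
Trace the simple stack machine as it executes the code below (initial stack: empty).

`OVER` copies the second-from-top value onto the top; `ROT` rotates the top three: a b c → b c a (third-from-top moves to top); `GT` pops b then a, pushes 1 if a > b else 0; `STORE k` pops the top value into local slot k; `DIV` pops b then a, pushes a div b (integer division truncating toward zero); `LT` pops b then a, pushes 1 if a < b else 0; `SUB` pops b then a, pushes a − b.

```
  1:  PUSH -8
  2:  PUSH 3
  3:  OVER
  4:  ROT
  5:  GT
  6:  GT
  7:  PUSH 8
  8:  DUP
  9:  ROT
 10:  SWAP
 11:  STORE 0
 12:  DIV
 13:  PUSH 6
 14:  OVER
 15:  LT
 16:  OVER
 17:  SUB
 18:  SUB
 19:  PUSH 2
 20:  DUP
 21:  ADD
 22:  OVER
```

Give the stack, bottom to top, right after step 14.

[8, 6, 8]

PUSH -8 -> -8
PUSH 3  -> -8 3
OVER    -> -8 3 -8
ROT     -> 3 -8 -8
GT      -> 3 0
GT      -> 1
PUSH 8  -> 1 8
DUP     -> 1 8 8
ROT     -> 8 8 1
SWAP    -> 8 1 8
STORE 0 -> 8 1
DIV     -> 8
PUSH 6  -> 8 6
OVER    -> 8 6 8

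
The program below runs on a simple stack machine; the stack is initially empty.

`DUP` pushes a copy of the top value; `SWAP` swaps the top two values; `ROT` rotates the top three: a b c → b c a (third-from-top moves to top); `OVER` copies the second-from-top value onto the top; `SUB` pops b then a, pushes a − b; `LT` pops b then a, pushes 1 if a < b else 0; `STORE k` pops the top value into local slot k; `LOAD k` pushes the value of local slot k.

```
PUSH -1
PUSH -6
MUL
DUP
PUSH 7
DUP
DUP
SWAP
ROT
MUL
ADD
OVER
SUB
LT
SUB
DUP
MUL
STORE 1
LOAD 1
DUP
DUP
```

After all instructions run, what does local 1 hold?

25

PUSH -1 → [-1]
PUSH -6 → [-1, -6]
MUL     → [6]
DUP     → [6, 6]
PUSH 7  → [6, 6, 7]
DUP     → [6, 6, 7, 7]
DUP     → [6, 6, 7, 7, 7]
SWAP    → [6, 6, 7, 7, 7]
ROT     → [6, 6, 7, 7, 7]
MUL     → [6, 6, 7, 49]
ADD     → [6, 6, 56]
OVER    → [6, 6, 56, 6]
SUB     → [6, 6, 50]
LT      → [6, 1]
SUB     → [5]
DUP     → [5, 5]
MUL     → [25]
STORE 1 → []
LOAD 1  → [25]
DUP     → [25, 25]
DUP     → [25, 25, 25]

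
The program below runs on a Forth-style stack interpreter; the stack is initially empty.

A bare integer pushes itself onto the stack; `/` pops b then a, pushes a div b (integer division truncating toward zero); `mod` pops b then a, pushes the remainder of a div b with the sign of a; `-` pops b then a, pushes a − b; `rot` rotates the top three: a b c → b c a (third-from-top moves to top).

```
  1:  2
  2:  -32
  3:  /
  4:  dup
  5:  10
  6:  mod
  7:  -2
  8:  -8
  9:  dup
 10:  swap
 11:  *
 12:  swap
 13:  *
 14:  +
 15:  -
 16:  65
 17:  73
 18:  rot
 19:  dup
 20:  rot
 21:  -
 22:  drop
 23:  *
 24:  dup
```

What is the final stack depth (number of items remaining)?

2    -> 2
-32  -> 2 -32
/    -> 0
dup  -> 0 0
10   -> 0 0 10
mod  -> 0 0
-2   -> 0 0 -2
-8   -> 0 0 -2 -8
dup  -> 0 0 -2 -8 -8
swap -> 0 0 -2 -8 -8
*    -> 0 0 -2 64
swap -> 0 0 64 -2
*    -> 0 0 -128
+    -> 0 -128
-    -> 128
65   -> 128 65
73   -> 128 65 73
rot  -> 65 73 128
dup  -> 65 73 128 128
rot  -> 65 128 128 73
-    -> 65 128 55
drop -> 65 128
*    -> 8320
dup  -> 8320 8320

2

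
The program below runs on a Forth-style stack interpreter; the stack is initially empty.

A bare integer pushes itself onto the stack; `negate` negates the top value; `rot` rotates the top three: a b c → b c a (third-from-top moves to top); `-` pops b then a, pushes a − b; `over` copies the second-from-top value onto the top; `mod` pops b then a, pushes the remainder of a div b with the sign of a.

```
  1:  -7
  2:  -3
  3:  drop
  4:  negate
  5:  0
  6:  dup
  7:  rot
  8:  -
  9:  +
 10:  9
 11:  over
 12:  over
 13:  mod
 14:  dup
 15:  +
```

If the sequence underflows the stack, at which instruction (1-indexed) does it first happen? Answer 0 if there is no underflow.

-7      -7
-3      -7 -3
drop    -7
negate  7
0       7 0
dup     7 0 0
rot     0 0 7
-       0 -7
+       -7
9       -7 9
over    -7 9 -7
over    -7 9 -7 9
mod     -7 9 -7
dup     -7 9 -7 -7
+       -7 9 -14

0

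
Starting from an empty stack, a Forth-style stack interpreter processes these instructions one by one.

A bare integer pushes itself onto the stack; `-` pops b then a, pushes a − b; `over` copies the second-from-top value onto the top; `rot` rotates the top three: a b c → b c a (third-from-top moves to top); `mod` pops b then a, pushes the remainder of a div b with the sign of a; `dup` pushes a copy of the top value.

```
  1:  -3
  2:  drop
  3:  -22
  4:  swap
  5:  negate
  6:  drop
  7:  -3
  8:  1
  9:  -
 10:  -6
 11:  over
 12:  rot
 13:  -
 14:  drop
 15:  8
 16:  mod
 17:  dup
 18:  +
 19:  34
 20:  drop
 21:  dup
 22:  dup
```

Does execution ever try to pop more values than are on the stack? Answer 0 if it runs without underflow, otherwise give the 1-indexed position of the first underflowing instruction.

4

-3   → -3
drop → (empty)
-22  → -22
swap  — needs 2 operands, stack has 1 → underflow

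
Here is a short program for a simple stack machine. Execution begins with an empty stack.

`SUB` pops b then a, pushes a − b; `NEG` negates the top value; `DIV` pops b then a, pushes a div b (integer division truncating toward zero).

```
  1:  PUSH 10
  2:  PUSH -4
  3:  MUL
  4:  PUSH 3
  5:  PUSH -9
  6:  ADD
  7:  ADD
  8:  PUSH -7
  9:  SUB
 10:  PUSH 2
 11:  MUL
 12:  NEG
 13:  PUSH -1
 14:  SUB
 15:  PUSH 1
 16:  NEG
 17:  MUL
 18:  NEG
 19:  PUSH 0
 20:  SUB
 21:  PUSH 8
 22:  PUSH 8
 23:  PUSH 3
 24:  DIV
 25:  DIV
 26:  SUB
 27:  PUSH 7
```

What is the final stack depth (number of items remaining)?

2

PUSH 10 -> 10
PUSH -4 -> 10 -4
MUL     -> -40
PUSH 3  -> -40 3
PUSH -9 -> -40 3 -9
ADD     -> -40 -6
ADD     -> -46
PUSH -7 -> -46 -7
SUB     -> -39
PUSH 2  -> -39 2
MUL     -> -78
NEG     -> 78
PUSH -1 -> 78 -1
SUB     -> 79
PUSH 1  -> 79 1
NEG     -> 79 -1
MUL     -> -79
NEG     -> 79
PUSH 0  -> 79 0
SUB     -> 79
PUSH 8  -> 79 8
PUSH 8  -> 79 8 8
PUSH 3  -> 79 8 8 3
DIV     -> 79 8 2
DIV     -> 79 4
SUB     -> 75
PUSH 7  -> 75 7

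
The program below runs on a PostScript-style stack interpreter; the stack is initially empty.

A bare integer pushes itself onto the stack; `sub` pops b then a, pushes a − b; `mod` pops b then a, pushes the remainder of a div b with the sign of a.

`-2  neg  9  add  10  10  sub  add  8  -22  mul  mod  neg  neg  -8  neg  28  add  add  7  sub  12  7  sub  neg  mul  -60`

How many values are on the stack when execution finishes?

-2  → [-2]
neg → [2]
9   → [2, 9]
add → [11]
10  → [11, 10]
10  → [11, 10, 10]
sub → [11, 0]
add → [11]
8   → [11, 8]
-22 → [11, 8, -22]
mul → [11, -176]
mod → [11]
neg → [-11]
neg → [11]
-8  → [11, -8]
neg → [11, 8]
28  → [11, 8, 28]
add → [11, 36]
add → [47]
7   → [47, 7]
sub → [40]
12  → [40, 12]
7   → [40, 12, 7]
sub → [40, 5]
neg → [40, -5]
mul → [-200]
-60 → [-200, -60]

2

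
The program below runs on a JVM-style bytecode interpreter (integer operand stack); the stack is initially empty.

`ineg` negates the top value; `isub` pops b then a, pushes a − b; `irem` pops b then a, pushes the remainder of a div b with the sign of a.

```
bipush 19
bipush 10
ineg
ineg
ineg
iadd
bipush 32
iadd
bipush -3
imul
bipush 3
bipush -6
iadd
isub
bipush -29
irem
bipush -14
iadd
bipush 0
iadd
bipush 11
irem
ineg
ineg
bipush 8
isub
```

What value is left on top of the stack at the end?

bipush 19   19
bipush 10   19 10
ineg        19 -10
ineg        19 10
ineg        19 -10
iadd        9
bipush 32   9 32
iadd        41
bipush -3   41 -3
imul        -123
bipush 3    -123 3
bipush -6   -123 3 -6
iadd        -123 -3
isub        -120
bipush -29  -120 -29
irem        -4
bipush -14  -4 -14
iadd        -18
bipush 0    -18 0
iadd        -18
bipush 11   -18 11
irem        -7
ineg        7
ineg        -7
bipush 8    -7 8
isub        -15

-15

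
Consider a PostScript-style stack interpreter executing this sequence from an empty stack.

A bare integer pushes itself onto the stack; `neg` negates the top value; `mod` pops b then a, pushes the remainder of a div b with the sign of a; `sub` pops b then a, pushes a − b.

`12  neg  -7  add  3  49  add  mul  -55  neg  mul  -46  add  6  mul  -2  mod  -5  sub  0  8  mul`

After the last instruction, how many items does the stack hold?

12   [12]
neg  [-12]
-7   [-12, -7]
add  [-19]
3    [-19, 3]
49   [-19, 3, 49]
add  [-19, 52]
mul  [-988]
-55  [-988, -55]
neg  [-988, 55]
mul  [-54340]
-46  [-54340, -46]
add  [-54386]
6    [-54386, 6]
mul  [-326316]
-2   [-326316, -2]
mod  [0]
-5   [0, -5]
sub  [5]
0    [5, 0]
8    [5, 0, 8]
mul  [5, 0]

2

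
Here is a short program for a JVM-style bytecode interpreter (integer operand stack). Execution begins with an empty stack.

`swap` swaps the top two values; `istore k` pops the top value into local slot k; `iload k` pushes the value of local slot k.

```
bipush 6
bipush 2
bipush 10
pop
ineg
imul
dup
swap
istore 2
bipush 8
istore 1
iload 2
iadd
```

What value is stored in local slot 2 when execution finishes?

bipush 6  → [6]
bipush 2  → [6, 2]
bipush 10 → [6, 2, 10]
pop       → [6, 2]
ineg      → [6, -2]
imul      → [-12]
dup       → [-12, -12]
swap      → [-12, -12]
istore 2  → [-12]
bipush 8  → [-12, 8]
istore 1  → [-12]
iload 2   → [-12, -12]
iadd      → [-24]

-12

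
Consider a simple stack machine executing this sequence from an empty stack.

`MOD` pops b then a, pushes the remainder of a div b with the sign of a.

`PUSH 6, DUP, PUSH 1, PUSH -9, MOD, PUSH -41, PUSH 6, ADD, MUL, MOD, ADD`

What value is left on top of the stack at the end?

PUSH 6    6
DUP       6 6
PUSH 1    6 6 1
PUSH -9   6 6 1 -9
MOD       6 6 1
PUSH -41  6 6 1 -41
PUSH 6    6 6 1 -41 6
ADD       6 6 1 -35
MUL       6 6 -35
MOD       6 6
ADD       12

12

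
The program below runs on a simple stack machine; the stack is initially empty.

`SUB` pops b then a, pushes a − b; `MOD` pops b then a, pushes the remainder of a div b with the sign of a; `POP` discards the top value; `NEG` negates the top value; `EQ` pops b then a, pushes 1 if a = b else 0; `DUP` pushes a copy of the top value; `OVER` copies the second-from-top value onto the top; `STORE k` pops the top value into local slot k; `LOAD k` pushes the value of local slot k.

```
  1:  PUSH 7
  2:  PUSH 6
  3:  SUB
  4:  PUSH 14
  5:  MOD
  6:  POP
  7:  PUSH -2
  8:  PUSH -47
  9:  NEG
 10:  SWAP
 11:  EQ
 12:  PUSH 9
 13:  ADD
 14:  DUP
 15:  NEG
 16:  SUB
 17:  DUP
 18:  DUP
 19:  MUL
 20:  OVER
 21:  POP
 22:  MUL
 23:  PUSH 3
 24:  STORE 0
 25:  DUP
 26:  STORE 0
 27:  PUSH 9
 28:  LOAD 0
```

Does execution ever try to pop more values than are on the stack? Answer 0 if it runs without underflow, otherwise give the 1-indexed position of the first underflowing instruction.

PUSH 7   : [7]
PUSH 6   : [7, 6]
SUB      : [1]
PUSH 14  : [1, 14]
MOD      : [1]
POP      : []
PUSH -2  : [-2]
PUSH -47 : [-2, -47]
NEG      : [-2, 47]
SWAP     : [47, -2]
EQ       : [0]
PUSH 9   : [0, 9]
ADD      : [9]
DUP      : [9, 9]
NEG      : [9, -9]
SUB      : [18]
DUP      : [18, 18]
DUP      : [18, 18, 18]
MUL      : [18, 324]
OVER     : [18, 324, 18]
POP      : [18, 324]
MUL      : [5832]
PUSH 3   : [5832, 3]
STORE 0  : [5832]
DUP      : [5832, 5832]
STORE 0  : [5832]
PUSH 9   : [5832, 9]
LOAD 0   : [5832, 9, 5832]

0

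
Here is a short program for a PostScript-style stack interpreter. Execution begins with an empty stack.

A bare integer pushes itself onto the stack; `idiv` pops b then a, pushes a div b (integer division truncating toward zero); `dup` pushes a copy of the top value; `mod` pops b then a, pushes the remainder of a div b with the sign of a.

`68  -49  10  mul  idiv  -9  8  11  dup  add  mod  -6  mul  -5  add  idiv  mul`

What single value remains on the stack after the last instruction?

68   → 68
-49  → 68 -49
10   → 68 -49 10
mul  → 68 -490
idiv → 0
-9   → 0 -9
8    → 0 -9 8
11   → 0 -9 8 11
dup  → 0 -9 8 11 11
add  → 0 -9 8 22
mod  → 0 -9 8
-6   → 0 -9 8 -6
mul  → 0 -9 -48
-5   → 0 -9 -48 -5
add  → 0 -9 -53
idiv → 0 0
mul  → 0

0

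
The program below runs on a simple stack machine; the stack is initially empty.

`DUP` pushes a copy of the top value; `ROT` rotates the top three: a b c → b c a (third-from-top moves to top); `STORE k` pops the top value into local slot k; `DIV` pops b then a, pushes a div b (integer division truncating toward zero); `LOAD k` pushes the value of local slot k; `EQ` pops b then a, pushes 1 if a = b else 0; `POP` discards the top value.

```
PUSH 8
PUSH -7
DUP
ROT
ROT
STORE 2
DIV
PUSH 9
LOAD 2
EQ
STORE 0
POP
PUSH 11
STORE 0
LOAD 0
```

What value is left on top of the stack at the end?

PUSH 8  → [8]
PUSH -7 → [8, -7]
DUP     → [8, -7, -7]
ROT     → [-7, -7, 8]
ROT     → [-7, 8, -7]
STORE 2 → [-7, 8]
DIV     → [0]
PUSH 9  → [0, 9]
LOAD 2  → [0, 9, -7]
EQ      → [0, 0]
STORE 0 → [0]
POP     → []
PUSH 11 → [11]
STORE 0 → []
LOAD 0  → [11]

11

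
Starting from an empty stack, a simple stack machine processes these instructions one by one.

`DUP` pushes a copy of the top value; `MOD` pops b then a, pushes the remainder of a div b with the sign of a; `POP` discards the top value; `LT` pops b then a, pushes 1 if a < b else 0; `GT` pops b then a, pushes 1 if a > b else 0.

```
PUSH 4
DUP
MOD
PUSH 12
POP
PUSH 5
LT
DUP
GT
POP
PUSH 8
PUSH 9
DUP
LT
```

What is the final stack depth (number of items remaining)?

2

PUSH 4  → 4
DUP     → 4 4
MOD     → 0
PUSH 12 → 0 12
POP     → 0
PUSH 5  → 0 5
LT      → 1
DUP     → 1 1
GT      → 0
POP     → (empty)
PUSH 8  → 8
PUSH 9  → 8 9
DUP     → 8 9 9
LT      → 8 0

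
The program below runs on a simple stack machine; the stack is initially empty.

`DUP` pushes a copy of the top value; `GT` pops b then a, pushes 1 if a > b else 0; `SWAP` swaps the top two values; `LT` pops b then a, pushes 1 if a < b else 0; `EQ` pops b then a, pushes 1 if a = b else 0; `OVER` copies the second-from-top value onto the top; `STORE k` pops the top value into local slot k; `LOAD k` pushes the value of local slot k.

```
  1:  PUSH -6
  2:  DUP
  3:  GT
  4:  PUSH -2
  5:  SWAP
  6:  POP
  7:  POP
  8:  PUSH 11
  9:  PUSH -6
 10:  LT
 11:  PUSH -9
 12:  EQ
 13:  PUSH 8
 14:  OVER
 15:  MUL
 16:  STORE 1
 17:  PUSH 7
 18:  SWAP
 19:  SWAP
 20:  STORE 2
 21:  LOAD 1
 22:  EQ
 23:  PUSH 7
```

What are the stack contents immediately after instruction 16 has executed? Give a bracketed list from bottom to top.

[0]

PUSH -6 : -6
DUP     : -6 -6
GT      : 0
PUSH -2 : 0 -2
SWAP    : -2 0
POP     : -2
POP     : (empty)
PUSH 11 : 11
PUSH -6 : 11 -6
LT      : 0
PUSH -9 : 0 -9
EQ      : 0
PUSH 8  : 0 8
OVER    : 0 8 0
MUL     : 0 0
STORE 1 : 0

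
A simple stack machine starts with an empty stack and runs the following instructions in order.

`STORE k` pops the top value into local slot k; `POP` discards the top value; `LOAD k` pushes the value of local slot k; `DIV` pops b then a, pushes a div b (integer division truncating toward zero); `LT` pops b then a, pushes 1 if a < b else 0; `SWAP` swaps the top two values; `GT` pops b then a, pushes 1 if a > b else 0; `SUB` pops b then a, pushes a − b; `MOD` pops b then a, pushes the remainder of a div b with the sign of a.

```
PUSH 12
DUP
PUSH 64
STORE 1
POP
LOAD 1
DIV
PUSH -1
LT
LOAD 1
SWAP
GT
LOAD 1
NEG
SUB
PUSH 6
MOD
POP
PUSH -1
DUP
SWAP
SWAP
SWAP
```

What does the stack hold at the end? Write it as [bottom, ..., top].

PUSH 12 : [12]
DUP     : [12, 12]
PUSH 64 : [12, 12, 64]
STORE 1 : [12, 12]
POP     : [12]
LOAD 1  : [12, 64]
DIV     : [0]
PUSH -1 : [0, -1]
LT      : [0]
LOAD 1  : [0, 64]
SWAP    : [64, 0]
GT      : [1]
LOAD 1  : [1, 64]
NEG     : [1, -64]
SUB     : [65]
PUSH 6  : [65, 6]
MOD     : [5]
POP     : []
PUSH -1 : [-1]
DUP     : [-1, -1]
SWAP    : [-1, -1]
SWAP    : [-1, -1]
SWAP    : [-1, -1]

[-1, -1]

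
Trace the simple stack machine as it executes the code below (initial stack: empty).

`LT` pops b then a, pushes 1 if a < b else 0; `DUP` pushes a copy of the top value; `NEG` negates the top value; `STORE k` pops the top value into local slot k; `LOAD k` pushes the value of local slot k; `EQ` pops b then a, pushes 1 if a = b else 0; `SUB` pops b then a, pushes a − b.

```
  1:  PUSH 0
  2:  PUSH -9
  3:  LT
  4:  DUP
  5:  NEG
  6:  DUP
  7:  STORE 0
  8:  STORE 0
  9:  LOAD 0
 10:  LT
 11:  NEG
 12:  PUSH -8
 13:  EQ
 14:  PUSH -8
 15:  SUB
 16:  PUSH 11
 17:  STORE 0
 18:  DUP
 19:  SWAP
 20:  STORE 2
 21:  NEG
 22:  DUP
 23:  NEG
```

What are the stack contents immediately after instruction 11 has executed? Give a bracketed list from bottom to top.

PUSH 0   0
PUSH -9  0 -9
LT       0
DUP      0 0
NEG      0 0
DUP      0 0 0
STORE 0  0 0
STORE 0  0
LOAD 0   0 0
LT       0
NEG      0

[0]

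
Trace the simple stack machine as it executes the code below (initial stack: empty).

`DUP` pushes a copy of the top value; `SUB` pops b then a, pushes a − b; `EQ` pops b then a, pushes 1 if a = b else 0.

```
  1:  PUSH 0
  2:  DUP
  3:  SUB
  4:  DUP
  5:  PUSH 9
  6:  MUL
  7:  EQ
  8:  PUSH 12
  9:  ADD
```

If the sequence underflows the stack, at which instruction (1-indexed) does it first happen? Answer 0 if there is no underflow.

0

PUSH 0   0
DUP      0 0
SUB      0
DUP      0 0
PUSH 9   0 0 9
MUL      0 0
EQ       1
PUSH 12  1 12
ADD      13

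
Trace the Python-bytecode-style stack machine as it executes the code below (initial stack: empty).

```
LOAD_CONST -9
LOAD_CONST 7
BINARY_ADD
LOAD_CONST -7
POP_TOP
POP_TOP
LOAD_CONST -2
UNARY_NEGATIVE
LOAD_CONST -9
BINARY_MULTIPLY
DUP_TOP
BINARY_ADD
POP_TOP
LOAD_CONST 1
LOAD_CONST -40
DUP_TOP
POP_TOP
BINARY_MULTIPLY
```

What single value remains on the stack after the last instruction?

LOAD_CONST -9   : -9
LOAD_CONST 7    : -9 7
BINARY_ADD      : -2
LOAD_CONST -7   : -2 -7
POP_TOP         : -2
POP_TOP         : (empty)
LOAD_CONST -2   : -2
UNARY_NEGATIVE  : 2
LOAD_CONST -9   : 2 -9
BINARY_MULTIPLY : -18
DUP_TOP         : -18 -18
BINARY_ADD      : -36
POP_TOP         : (empty)
LOAD_CONST 1    : 1
LOAD_CONST -40  : 1 -40
DUP_TOP         : 1 -40 -40
POP_TOP         : 1 -40
BINARY_MULTIPLY : -40

-40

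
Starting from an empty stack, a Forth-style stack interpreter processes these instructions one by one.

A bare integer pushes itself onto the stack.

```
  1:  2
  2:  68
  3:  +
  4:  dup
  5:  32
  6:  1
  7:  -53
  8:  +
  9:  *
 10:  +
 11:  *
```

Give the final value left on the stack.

2    [2]
68   [2, 68]
+    [70]
dup  [70, 70]
32   [70, 70, 32]
1    [70, 70, 32, 1]
-53  [70, 70, 32, 1, -53]
+    [70, 70, 32, -52]
*    [70, 70, -1664]
+    [70, -1594]
*    [-111580]

-111580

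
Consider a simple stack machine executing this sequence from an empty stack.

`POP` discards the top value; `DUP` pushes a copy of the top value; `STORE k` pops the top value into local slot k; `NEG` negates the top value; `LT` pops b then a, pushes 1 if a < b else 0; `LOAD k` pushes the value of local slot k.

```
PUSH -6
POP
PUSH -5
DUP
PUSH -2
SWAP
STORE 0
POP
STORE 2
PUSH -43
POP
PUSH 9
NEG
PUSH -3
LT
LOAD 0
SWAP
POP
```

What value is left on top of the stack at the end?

PUSH -6   -6
POP       (empty)
PUSH -5   -5
DUP       -5 -5
PUSH -2   -5 -5 -2
SWAP      -5 -2 -5
STORE 0   -5 -2
POP       -5
STORE 2   (empty)
PUSH -43  -43
POP       (empty)
PUSH 9    9
NEG       -9
PUSH -3   -9 -3
LT        1
LOAD 0    1 -5
SWAP      -5 1
POP       -5

-5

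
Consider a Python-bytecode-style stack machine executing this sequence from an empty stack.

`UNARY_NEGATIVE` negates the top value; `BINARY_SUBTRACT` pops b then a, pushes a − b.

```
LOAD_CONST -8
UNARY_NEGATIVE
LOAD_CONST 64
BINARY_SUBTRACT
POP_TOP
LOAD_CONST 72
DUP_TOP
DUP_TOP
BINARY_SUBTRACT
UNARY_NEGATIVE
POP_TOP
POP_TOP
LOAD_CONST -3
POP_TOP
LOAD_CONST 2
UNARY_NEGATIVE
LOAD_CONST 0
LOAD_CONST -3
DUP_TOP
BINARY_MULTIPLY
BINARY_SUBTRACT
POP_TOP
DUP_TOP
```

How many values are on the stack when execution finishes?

2

LOAD_CONST -8   -> -8
UNARY_NEGATIVE  -> 8
LOAD_CONST 64   -> 8 64
BINARY_SUBTRACT -> -56
POP_TOP         -> (empty)
LOAD_CONST 72   -> 72
DUP_TOP         -> 72 72
DUP_TOP         -> 72 72 72
BINARY_SUBTRACT -> 72 0
UNARY_NEGATIVE  -> 72 0
POP_TOP         -> 72
POP_TOP         -> (empty)
LOAD_CONST -3   -> -3
POP_TOP         -> (empty)
LOAD_CONST 2    -> 2
UNARY_NEGATIVE  -> -2
LOAD_CONST 0    -> -2 0
LOAD_CONST -3   -> -2 0 -3
DUP_TOP         -> -2 0 -3 -3
BINARY_MULTIPLY -> -2 0 9
BINARY_SUBTRACT -> -2 -9
POP_TOP         -> -2
DUP_TOP         -> -2 -2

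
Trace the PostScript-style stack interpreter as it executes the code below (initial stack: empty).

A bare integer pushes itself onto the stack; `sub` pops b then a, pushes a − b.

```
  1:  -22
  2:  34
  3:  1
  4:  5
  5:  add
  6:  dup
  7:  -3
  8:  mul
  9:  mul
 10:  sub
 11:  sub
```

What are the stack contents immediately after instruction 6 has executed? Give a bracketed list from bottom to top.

[-22, 34, 6, 6]

-22 : -22
34  : -22 34
1   : -22 34 1
5   : -22 34 1 5
add : -22 34 6
dup : -22 34 6 6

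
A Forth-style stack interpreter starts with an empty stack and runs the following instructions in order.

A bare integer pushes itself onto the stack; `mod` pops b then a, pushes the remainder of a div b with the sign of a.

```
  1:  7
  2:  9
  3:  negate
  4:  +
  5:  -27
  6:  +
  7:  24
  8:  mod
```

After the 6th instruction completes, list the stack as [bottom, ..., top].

[-29]

7      → 7
9      → 7 9
negate → 7 -9
+      → -2
-27    → -2 -27
+      → -29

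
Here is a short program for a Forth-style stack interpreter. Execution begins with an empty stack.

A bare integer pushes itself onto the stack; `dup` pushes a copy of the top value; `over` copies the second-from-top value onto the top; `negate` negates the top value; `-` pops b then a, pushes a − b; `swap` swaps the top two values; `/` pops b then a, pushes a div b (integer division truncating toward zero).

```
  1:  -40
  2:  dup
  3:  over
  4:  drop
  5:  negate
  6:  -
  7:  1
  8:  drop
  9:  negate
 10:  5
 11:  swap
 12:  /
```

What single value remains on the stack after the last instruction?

-40    -> [-40]
dup    -> [-40, -40]
over   -> [-40, -40, -40]
drop   -> [-40, -40]
negate -> [-40, 40]
-      -> [-80]
1      -> [-80, 1]
drop   -> [-80]
negate -> [80]
5      -> [80, 5]
swap   -> [5, 80]
/      -> [0]

0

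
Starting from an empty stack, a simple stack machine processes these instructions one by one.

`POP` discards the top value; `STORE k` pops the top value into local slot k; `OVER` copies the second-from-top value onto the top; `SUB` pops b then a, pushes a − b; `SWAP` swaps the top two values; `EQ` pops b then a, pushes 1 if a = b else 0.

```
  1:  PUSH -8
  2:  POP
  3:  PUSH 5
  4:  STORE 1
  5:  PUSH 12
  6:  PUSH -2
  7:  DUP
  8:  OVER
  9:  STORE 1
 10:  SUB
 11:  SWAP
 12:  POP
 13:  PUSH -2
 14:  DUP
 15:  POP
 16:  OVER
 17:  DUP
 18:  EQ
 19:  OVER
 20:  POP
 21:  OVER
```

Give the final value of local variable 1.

PUSH -8 -> [-8]
POP     -> []
PUSH 5  -> [5]
STORE 1 -> []
PUSH 12 -> [12]
PUSH -2 -> [12, -2]
DUP     -> [12, -2, -2]
OVER    -> [12, -2, -2, -2]
STORE 1 -> [12, -2, -2]
SUB     -> [12, 0]
SWAP    -> [0, 12]
POP     -> [0]
PUSH -2 -> [0, -2]
DUP     -> [0, -2, -2]
POP     -> [0, -2]
OVER    -> [0, -2, 0]
DUP     -> [0, -2, 0, 0]
EQ      -> [0, -2, 1]
OVER    -> [0, -2, 1, -2]
POP     -> [0, -2, 1]
OVER    -> [0, -2, 1, -2]

-2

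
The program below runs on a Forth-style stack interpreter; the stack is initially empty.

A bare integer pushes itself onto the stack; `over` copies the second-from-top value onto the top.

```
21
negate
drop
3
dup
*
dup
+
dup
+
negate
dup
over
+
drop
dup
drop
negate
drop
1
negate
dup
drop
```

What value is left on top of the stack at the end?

-1

21     → [21]
negate → [-21]
drop   → []
3      → [3]
dup    → [3, 3]
*      → [9]
dup    → [9, 9]
+      → [18]
dup    → [18, 18]
+      → [36]
negate → [-36]
dup    → [-36, -36]
over   → [-36, -36, -36]
+      → [-36, -72]
drop   → [-36]
dup    → [-36, -36]
drop   → [-36]
negate → [36]
drop   → []
1      → [1]
negate → [-1]
dup    → [-1, -1]
drop   → [-1]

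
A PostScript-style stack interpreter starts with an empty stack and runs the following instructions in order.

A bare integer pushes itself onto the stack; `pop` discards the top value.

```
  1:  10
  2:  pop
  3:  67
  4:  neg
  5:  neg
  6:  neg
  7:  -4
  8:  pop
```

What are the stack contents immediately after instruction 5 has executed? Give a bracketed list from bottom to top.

10   [10]
pop  []
67   [67]
neg  [-67]
neg  [67]

[67]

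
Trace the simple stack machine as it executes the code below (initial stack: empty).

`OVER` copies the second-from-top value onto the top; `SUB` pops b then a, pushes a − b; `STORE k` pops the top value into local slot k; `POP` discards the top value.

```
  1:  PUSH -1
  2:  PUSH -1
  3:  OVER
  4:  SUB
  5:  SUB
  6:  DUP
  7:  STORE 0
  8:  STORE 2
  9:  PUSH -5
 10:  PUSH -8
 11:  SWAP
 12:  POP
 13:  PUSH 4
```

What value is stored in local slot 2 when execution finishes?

PUSH -1 → [-1]
PUSH -1 → [-1, -1]
OVER    → [-1, -1, -1]
SUB     → [-1, 0]
SUB     → [-1]
DUP     → [-1, -1]
STORE 0 → [-1]
STORE 2 → []
PUSH -5 → [-5]
PUSH -8 → [-5, -8]
SWAP    → [-8, -5]
POP     → [-8]
PUSH 4  → [-8, 4]

-1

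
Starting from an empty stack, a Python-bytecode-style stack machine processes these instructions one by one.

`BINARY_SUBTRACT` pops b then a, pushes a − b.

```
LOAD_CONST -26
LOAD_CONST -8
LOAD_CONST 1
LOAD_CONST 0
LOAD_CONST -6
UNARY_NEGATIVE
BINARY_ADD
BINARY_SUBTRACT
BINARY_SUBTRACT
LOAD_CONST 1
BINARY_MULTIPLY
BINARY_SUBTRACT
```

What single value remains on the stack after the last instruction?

-23

LOAD_CONST -26   -26
LOAD_CONST -8    -26 -8
LOAD_CONST 1     -26 -8 1
LOAD_CONST 0     -26 -8 1 0
LOAD_CONST -6    -26 -8 1 0 -6
UNARY_NEGATIVE   -26 -8 1 0 6
BINARY_ADD       -26 -8 1 6
BINARY_SUBTRACT  -26 -8 -5
BINARY_SUBTRACT  -26 -3
LOAD_CONST 1     -26 -3 1
BINARY_MULTIPLY  -26 -3
BINARY_SUBTRACT  -23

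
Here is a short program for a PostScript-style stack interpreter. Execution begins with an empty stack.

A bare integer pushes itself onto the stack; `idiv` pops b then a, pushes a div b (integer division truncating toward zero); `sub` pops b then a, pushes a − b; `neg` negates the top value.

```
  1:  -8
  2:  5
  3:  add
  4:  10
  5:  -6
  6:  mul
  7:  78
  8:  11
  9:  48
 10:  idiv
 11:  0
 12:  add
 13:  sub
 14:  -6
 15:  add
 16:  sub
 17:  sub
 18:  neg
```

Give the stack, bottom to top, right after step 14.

-8   → [-8]
5    → [-8, 5]
add  → [-3]
10   → [-3, 10]
-6   → [-3, 10, -6]
mul  → [-3, -60]
78   → [-3, -60, 78]
11   → [-3, -60, 78, 11]
48   → [-3, -60, 78, 11, 48]
idiv → [-3, -60, 78, 0]
0    → [-3, -60, 78, 0, 0]
add  → [-3, -60, 78, 0]
sub  → [-3, -60, 78]
-6   → [-3, -60, 78, -6]

[-3, -60, 78, -6]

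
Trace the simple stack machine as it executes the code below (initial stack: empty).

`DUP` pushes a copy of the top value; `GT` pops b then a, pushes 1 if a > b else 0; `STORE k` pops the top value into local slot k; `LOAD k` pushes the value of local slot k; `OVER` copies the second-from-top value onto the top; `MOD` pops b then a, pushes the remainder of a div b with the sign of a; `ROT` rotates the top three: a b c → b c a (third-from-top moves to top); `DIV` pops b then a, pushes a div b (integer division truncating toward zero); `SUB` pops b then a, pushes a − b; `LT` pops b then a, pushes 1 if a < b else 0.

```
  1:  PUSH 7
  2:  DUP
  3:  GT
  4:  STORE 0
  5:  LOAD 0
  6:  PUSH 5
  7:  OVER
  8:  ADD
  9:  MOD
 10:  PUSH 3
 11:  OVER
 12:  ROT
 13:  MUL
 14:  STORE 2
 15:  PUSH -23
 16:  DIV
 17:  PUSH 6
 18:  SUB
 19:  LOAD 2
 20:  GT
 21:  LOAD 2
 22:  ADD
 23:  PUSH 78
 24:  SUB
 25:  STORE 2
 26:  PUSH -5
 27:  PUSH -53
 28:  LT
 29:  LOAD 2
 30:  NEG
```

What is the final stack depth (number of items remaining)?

PUSH 7   : [7]
DUP      : [7, 7]
GT       : [0]
STORE 0  : []
LOAD 0   : [0]
PUSH 5   : [0, 5]
OVER     : [0, 5, 0]
ADD      : [0, 5]
MOD      : [0]
PUSH 3   : [0, 3]
OVER     : [0, 3, 0]
ROT      : [3, 0, 0]
MUL      : [3, 0]
STORE 2  : [3]
PUSH -23 : [3, -23]
DIV      : [0]
PUSH 6   : [0, 6]
SUB      : [-6]
LOAD 2   : [-6, 0]
GT       : [0]
LOAD 2   : [0, 0]
ADD      : [0]
PUSH 78  : [0, 78]
SUB      : [-78]
STORE 2  : []
PUSH -5  : [-5]
PUSH -53 : [-5, -53]
LT       : [0]
LOAD 2   : [0, -78]
NEG      : [0, 78]

2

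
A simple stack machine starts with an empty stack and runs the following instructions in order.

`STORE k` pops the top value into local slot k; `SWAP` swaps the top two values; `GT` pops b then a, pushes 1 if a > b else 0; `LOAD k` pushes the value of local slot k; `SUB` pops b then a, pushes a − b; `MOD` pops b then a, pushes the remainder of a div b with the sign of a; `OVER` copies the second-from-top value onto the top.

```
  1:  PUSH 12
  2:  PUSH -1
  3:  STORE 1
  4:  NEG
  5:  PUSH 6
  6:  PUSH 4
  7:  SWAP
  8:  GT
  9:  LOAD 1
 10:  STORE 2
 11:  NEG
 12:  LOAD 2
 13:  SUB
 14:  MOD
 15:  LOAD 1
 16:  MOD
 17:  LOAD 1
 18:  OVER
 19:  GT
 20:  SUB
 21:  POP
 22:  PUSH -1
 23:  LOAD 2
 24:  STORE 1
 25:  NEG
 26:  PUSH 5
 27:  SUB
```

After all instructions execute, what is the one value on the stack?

PUSH 12 : 12
PUSH -1 : 12 -1
STORE 1 : 12
NEG     : -12
PUSH 6  : -12 6
PUSH 4  : -12 6 4
SWAP    : -12 4 6
GT      : -12 0
LOAD 1  : -12 0 -1
STORE 2 : -12 0
NEG     : -12 0
LOAD 2  : -12 0 -1
SUB     : -12 1
MOD     : 0
LOAD 1  : 0 -1
MOD     : 0
LOAD 1  : 0 -1
OVER    : 0 -1 0
GT      : 0 0
SUB     : 0
POP     : (empty)
PUSH -1 : -1
LOAD 2  : -1 -1
STORE 1 : -1
NEG     : 1
PUSH 5  : 1 5
SUB     : -4

-4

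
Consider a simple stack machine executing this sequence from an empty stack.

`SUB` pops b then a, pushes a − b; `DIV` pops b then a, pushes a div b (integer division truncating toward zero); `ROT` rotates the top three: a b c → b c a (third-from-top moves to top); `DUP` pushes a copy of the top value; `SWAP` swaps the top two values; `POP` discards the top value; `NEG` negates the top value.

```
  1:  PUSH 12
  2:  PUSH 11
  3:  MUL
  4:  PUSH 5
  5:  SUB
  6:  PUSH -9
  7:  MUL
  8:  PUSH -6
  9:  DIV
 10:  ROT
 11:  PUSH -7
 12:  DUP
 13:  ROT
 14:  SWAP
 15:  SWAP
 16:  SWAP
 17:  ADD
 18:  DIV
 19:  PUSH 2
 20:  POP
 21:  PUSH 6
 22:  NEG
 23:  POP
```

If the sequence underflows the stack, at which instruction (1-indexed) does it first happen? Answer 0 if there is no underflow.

PUSH 12 → 12
PUSH 11 → 12 11
MUL     → 132
PUSH 5  → 132 5
SUB     → 127
PUSH -9 → 127 -9
MUL     → -1143
PUSH -6 → -1143 -6
DIV     → 190
ROT  — needs 3 operands, stack has 1 → underflow

10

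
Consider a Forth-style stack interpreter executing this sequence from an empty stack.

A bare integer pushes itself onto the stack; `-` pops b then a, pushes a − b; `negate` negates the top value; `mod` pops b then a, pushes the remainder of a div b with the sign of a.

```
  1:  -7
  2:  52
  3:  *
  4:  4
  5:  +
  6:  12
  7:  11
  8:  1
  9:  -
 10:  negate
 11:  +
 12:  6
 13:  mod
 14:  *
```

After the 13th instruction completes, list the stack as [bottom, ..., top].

-7     -> -7
52     -> -7 52
*      -> -364
4      -> -364 4
+      -> -360
12     -> -360 12
11     -> -360 12 11
1      -> -360 12 11 1
-      -> -360 12 10
negate -> -360 12 -10
+      -> -360 2
6      -> -360 2 6
mod    -> -360 2

[-360, 2]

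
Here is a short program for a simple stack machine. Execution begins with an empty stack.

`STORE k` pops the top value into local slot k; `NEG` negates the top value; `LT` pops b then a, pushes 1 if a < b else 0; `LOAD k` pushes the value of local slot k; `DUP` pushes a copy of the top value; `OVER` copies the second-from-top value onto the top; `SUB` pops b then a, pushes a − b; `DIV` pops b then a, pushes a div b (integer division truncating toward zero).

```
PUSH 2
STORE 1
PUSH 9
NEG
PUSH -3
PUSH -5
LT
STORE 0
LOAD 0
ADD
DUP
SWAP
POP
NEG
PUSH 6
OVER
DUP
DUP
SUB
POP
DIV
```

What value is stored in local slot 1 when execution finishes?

PUSH 2  -> 2
STORE 1 -> (empty)
PUSH 9  -> 9
NEG     -> -9
PUSH -3 -> -9 -3
PUSH -5 -> -9 -3 -5
LT      -> -9 0
STORE 0 -> -9
LOAD 0  -> -9 0
ADD     -> -9
DUP     -> -9 -9
SWAP    -> -9 -9
POP     -> -9
NEG     -> 9
PUSH 6  -> 9 6
OVER    -> 9 6 9
DUP     -> 9 6 9 9
DUP     -> 9 6 9 9 9
SUB     -> 9 6 9 0
POP     -> 9 6 9
DIV     -> 9 0

2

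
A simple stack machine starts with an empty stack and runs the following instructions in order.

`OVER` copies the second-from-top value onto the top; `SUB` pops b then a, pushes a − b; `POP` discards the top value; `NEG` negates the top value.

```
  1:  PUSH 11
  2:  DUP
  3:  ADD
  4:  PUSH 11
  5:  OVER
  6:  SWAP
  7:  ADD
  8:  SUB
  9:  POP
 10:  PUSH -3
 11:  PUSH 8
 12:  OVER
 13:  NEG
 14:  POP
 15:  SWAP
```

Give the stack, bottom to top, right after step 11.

PUSH 11 → 11
DUP     → 11 11
ADD     → 22
PUSH 11 → 22 11
OVER    → 22 11 22
SWAP    → 22 22 11
ADD     → 22 33
SUB     → -11
POP     → (empty)
PUSH -3 → -3
PUSH 8  → -3 8

[-3, 8]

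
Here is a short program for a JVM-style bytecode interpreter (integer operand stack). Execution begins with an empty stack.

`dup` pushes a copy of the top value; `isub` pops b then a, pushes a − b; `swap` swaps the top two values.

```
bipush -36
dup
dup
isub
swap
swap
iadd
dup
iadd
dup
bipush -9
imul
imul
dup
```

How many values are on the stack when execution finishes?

bipush -36 : -36
dup        : -36 -36
dup        : -36 -36 -36
isub       : -36 0
swap       : 0 -36
swap       : -36 0
iadd       : -36
dup        : -36 -36
iadd       : -72
dup        : -72 -72
bipush -9  : -72 -72 -9
imul       : -72 648
imul       : -46656
dup        : -46656 -46656

2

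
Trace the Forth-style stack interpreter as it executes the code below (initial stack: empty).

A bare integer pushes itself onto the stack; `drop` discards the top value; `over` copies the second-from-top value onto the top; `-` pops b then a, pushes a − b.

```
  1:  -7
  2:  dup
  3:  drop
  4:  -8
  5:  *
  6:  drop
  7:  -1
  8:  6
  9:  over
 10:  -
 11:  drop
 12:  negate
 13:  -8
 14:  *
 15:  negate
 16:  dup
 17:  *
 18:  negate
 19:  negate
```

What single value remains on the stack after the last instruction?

-7     -> [-7]
dup    -> [-7, -7]
drop   -> [-7]
-8     -> [-7, -8]
*      -> [56]
drop   -> []
-1     -> [-1]
6      -> [-1, 6]
over   -> [-1, 6, -1]
-      -> [-1, 7]
drop   -> [-1]
negate -> [1]
-8     -> [1, -8]
*      -> [-8]
negate -> [8]
dup    -> [8, 8]
*      -> [64]
negate -> [-64]
negate -> [64]

64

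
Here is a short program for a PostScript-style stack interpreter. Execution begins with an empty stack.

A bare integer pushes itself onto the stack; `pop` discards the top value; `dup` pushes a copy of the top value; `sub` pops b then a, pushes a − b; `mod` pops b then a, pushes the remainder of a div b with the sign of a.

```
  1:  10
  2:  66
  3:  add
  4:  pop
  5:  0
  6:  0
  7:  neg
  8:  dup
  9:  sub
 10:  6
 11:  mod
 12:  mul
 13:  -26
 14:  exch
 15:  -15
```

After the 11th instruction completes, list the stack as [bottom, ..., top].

10  → 10
66  → 10 66
add → 76
pop → (empty)
0   → 0
0   → 0 0
neg → 0 0
dup → 0 0 0
sub → 0 0
6   → 0 0 6
mod → 0 0

[0, 0]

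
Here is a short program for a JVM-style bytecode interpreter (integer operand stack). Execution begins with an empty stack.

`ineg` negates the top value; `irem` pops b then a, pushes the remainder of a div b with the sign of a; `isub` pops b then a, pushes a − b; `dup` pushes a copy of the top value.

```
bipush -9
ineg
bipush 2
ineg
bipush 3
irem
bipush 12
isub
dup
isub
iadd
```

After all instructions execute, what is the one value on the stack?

bipush -9 → [-9]
ineg      → [9]
bipush 2  → [9, 2]
ineg      → [9, -2]
bipush 3  → [9, -2, 3]
irem      → [9, -2]
bipush 12 → [9, -2, 12]
isub      → [9, -14]
dup       → [9, -14, -14]
isub      → [9, 0]
iadd      → [9]

9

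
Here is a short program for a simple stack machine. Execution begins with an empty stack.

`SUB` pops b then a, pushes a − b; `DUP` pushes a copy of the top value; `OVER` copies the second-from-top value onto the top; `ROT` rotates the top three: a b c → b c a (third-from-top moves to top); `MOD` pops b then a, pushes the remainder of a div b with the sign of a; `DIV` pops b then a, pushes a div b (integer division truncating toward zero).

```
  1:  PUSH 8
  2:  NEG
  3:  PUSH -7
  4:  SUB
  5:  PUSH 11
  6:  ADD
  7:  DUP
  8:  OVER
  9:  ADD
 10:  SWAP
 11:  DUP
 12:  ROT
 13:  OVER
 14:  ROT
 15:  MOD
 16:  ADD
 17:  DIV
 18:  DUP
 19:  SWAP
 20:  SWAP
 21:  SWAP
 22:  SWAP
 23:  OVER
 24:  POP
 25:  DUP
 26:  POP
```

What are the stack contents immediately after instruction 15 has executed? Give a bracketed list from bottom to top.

PUSH 8  -> [8]
NEG     -> [-8]
PUSH -7 -> [-8, -7]
SUB     -> [-1]
PUSH 11 -> [-1, 11]
ADD     -> [10]
DUP     -> [10, 10]
OVER    -> [10, 10, 10]
ADD     -> [10, 20]
SWAP    -> [20, 10]
DUP     -> [20, 10, 10]
ROT     -> [10, 10, 20]
OVER    -> [10, 10, 20, 10]
ROT     -> [10, 20, 10, 10]
MOD     -> [10, 20, 0]

[10, 20, 0]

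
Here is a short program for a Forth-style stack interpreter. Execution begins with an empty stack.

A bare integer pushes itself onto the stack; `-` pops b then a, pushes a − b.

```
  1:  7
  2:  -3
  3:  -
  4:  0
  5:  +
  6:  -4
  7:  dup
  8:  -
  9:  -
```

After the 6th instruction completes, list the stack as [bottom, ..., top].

7  → [7]
-3 → [7, -3]
-  → [10]
0  → [10, 0]
+  → [10]
-4 → [10, -4]

[10, -4]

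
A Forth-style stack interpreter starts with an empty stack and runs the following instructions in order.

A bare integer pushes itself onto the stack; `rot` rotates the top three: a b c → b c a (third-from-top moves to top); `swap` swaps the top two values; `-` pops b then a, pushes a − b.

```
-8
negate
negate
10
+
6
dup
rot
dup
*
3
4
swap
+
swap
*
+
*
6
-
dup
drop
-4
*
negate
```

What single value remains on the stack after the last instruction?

792

-8      [-8]
negate  [8]
negate  [-8]
10      [-8, 10]
+       [2]
6       [2, 6]
dup     [2, 6, 6]
rot     [6, 6, 2]
dup     [6, 6, 2, 2]
*       [6, 6, 4]
3       [6, 6, 4, 3]
4       [6, 6, 4, 3, 4]
swap    [6, 6, 4, 4, 3]
+       [6, 6, 4, 7]
swap    [6, 6, 7, 4]
*       [6, 6, 28]
+       [6, 34]
*       [204]
6       [204, 6]
-       [198]
dup     [198, 198]
drop    [198]
-4      [198, -4]
*       [-792]
negate  [792]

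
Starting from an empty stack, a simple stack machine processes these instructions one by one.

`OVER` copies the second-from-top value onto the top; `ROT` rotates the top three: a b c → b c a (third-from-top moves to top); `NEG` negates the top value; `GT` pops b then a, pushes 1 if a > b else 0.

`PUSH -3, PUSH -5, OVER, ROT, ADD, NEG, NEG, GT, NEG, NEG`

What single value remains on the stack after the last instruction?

PUSH -3 : -3
PUSH -5 : -3 -5
OVER    : -3 -5 -3
ROT     : -5 -3 -3
ADD     : -5 -6
NEG     : -5 6
NEG     : -5 -6
GT      : 1
NEG     : -1
NEG     : 1

1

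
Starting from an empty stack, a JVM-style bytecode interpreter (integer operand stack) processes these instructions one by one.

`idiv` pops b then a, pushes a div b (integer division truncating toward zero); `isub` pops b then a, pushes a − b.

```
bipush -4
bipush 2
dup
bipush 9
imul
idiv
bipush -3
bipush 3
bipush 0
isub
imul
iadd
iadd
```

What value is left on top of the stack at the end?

-13

bipush -4 : -4
bipush 2  : -4 2
dup       : -4 2 2
bipush 9  : -4 2 2 9
imul      : -4 2 18
idiv      : -4 0
bipush -3 : -4 0 -3
bipush 3  : -4 0 -3 3
bipush 0  : -4 0 -3 3 0
isub      : -4 0 -3 3
imul      : -4 0 -9
iadd      : -4 -9
iadd      : -13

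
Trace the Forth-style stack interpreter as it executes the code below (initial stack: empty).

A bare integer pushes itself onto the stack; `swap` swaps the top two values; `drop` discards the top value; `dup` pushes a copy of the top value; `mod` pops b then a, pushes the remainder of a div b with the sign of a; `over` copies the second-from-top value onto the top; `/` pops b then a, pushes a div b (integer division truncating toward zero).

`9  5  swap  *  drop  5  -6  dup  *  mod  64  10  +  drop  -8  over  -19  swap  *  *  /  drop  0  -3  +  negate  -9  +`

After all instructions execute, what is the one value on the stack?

9      → 9
5      → 9 5
swap   → 5 9
*      → 45
drop   → (empty)
5      → 5
-6     → 5 -6
dup    → 5 -6 -6
*      → 5 36
mod    → 5
64     → 5 64
10     → 5 64 10
+      → 5 74
drop   → 5
-8     → 5 -8
over   → 5 -8 5
-19    → 5 -8 5 -19
swap   → 5 -8 -19 5
*      → 5 -8 -95
*      → 5 760
/      → 0
drop   → (empty)
0      → 0
-3     → 0 -3
+      → -3
negate → 3
-9     → 3 -9
+      → -6

-6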